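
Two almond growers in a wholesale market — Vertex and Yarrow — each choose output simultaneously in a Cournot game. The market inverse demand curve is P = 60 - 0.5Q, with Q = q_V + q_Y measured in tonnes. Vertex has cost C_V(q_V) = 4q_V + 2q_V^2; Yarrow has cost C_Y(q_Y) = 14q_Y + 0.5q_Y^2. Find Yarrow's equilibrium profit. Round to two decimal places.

429.23

Vertex's profit: π_V = (60 - 0.5Q)q_V - (4q_V + 2q_V²). Setting ∂π_V/∂q_V = 0: 56 - 5q_V - (1/2)(q_Y) = 0.
Yarrow's profit: π_Y = (60 - 0.5Q)q_Y - (14q_Y + (1/2)q_Y²). Setting ∂π_Y/∂q_Y = 0: 46 - 2q_Y - (1/2)(q_V) = 0.
Best responses: q_V = (56 - (1/2)q_Y)/5, q_Y = (46 - (1/2)q_V)/2.
Solving the pair: q_V = 356/39, q_Y = 808/39.
Price P = 60 - (1/2)·(388/13) = 586/13.
Yarrow's profit: (586/13)·(808/39) - 14·(808/39) - (1/2)(808/39)² = 429.2334.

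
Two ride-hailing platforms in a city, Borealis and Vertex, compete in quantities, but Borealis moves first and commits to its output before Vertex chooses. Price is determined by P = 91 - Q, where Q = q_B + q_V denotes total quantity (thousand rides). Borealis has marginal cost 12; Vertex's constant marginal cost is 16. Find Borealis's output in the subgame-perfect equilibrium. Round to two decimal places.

The follower Vertex best-responds to any q_B: π_V = (91 - Q)q_V - 16q_V.
Follower FOC: 75 - q_B - 2q_V = 0, so q_V(q_B) = (75 - q_B)/2.
The leader anticipates this reaction. Substituting into P = 91 - Q gives P = 107/2 - (1/2)q_B, so π_B = (107/2 - (1/2)q_B)q_B - 12q_B.
Leader FOC: 83/2 - q_B = 0, so q_B = 83/2.
Then q_V = (75 - 83/2)/2 = 67/4.

41.50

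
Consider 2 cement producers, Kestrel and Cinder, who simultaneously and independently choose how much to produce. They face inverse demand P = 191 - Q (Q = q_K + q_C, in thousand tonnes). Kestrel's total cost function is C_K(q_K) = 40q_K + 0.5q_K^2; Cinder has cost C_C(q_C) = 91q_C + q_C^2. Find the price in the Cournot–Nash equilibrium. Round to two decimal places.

131.64

Kestrel's profit: π_K = (191 - Q)q_K - (40q_K + (1/2)q_K²). Setting ∂π_K/∂q_K = 0: 151 - 3q_K - (q_C) = 0.
Cinder's first-order condition: 100 - 4q_C - (q_K) = 0.
Rearranging gives the reaction functions q_K = (151 - q_C)/3 and q_C = (100 - q_K)/4.
Solving the pair: q_K = 504/11, q_C = 149/11.
Total output Q = 653/11, so price P = 191 - 653/11 = 1448/11.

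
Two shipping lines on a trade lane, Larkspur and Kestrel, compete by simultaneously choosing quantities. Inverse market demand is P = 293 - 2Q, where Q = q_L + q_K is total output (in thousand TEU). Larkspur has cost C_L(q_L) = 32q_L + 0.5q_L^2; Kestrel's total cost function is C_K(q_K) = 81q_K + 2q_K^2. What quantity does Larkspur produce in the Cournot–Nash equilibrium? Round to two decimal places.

46.22

Larkspur's profit: π_L = (293 - 2Q)q_L - (32q_L + (1/2)q_L²). Setting ∂π_L/∂q_L = 0: 261 - 5q_L - 2(q_K) = 0.
Kestrel's first-order condition: 212 - 8q_K - 2(q_L) = 0.
So q_L = (261 - 2q_K)/5 and q_K = (212 - 2q_L)/8.
Solving the pair: q_L = 416/9, q_K = 269/18.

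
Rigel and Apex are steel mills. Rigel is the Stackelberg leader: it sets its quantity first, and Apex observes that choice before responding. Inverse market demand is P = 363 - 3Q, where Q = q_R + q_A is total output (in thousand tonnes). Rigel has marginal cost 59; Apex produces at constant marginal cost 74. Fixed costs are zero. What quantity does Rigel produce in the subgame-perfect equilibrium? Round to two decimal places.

53.17

Solve by backward induction. Given q_R, the follower Apex maximises π_A = (363 - 3q_R - 3q_A)q_A - 74q_A.
∂π_A/∂q_A = 289 - 3q_R - 6q_A = 0 gives the reaction function q_A = (289 - 3q_R)/6.
The leader anticipates this reaction. Substituting into P = 363 - 3Q gives P = 437/2 - (3/2)q_R, so π_R = (437/2 - (3/2)q_R)q_R - 59q_R.
Leader FOC: 319/2 - 3q_R = 0, so q_R = 319/6.
Then q_A = (289 - 3·(319/6))/6 = 259/12.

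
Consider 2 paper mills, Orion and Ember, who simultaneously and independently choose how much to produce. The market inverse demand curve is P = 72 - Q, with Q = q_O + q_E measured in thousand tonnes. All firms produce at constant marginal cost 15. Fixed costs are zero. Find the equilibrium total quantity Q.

38

Each firm earns π_i = (72 - Q)q_i - 15q_i.
Setting ∂π_i/∂q_i = 0 with rivals' quantities fixed: 57 - 2q_i - q_j = 0.
By symmetry each firm produces the same amount; substituting q_j = q_i yields q_i = 57/3 = 19.
Total output Q = 19 + 19 = 38.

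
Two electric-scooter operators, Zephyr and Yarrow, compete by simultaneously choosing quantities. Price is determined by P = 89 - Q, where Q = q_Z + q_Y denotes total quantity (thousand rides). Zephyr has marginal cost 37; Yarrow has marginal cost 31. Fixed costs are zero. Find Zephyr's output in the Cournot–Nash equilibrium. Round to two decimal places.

15.33

Zephyr's profit: π_Z = (89 - Q)q_Z - (37q_Z). Setting ∂π_Z/∂q_Z = 0: 52 - 2q_Z - (q_Y) = 0.
Yarrow's profit: π_Y = (89 - Q)q_Y - (31q_Y). Setting ∂π_Y/∂q_Y = 0: 58 - 2q_Y - (q_Z) = 0.
Best responses: q_Z = (52 - q_Y)/2, q_Y = (58 - q_Z)/2.
Solving the pair: q_Z = 46/3, q_Y = 64/3.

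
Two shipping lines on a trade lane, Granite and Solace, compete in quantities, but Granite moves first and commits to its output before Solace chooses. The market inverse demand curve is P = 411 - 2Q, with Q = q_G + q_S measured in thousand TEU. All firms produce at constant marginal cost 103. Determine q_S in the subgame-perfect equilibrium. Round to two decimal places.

38.50

The follower Solace best-responds to any q_G: π_S = (411 - 2Q)q_S - 103q_S.
∂π_S/∂q_S = 308 - 2q_G - 4q_S = 0 gives the reaction function q_S = (308 - 2q_G)/4.
The leader anticipates this reaction. Substituting into P = 411 - 2Q gives P = 257 - q_G, so π_G = (257 - q_G)q_G - 103q_G.
The leader's first-order condition 154 - 2q_G = 0 yields q_G = 77.
Then q_S = (308 - 2·77)/4 = 77/2.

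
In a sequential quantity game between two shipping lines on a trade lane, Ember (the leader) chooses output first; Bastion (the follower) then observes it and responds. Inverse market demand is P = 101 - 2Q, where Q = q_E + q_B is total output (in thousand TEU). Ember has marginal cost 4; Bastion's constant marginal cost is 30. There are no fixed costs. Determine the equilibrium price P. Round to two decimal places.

The follower Bastion best-responds to any q_E: π_B = (101 - 2Q)q_B - 30q_B.
∂π_B/∂q_B = 71 - 2q_E - 4q_B = 0 gives the reaction function q_B = (71 - 2q_E)/4.
The leader anticipates this reaction. Substituting into P = 101 - 2Q gives P = 131/2 - q_E, so π_E = (131/2 - q_E)q_E - 4q_E.
Maximising: ∂π_E/∂q_E = 123/2 - 2q_E = 0, giving q_E = 123/4.
Then q_B = (71 - 2·(123/4))/4 = 19/8.
Total output Q = 265/8, so price P = 101 - 2·(265/8) = 139/4.

34.75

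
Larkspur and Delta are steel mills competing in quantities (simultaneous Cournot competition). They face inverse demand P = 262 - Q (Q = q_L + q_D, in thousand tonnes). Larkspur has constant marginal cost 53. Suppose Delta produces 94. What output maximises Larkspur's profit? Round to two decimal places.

With the rival's output fixed at 94, Larkspur's profit is π_L = (262 - 94 - q_L)q_L - (53q_L) = (168 - q_L)q_L - (53q_L).
∂π_L/∂q_L = 115 - 2q_L = 0, so q_L = 115/2.

57.50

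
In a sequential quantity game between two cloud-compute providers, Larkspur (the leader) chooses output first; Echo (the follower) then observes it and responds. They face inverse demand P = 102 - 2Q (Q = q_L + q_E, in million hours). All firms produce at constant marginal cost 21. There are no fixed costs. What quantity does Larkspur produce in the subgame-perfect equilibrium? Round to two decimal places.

Solve by backward induction. Given q_L, the follower Echo maximises π_E = (102 - 2q_L - 2q_E)q_E - 21q_E.
Follower FOC: 81 - 2q_L - 4q_E = 0, so q_E(q_L) = (81 - 2q_L)/4.
The leader anticipates this reaction. Substituting into P = 102 - 2Q gives P = 123/2 - q_L, so π_L = (123/2 - q_L)q_L - 21q_L.
Leader FOC: 81/2 - 2q_L = 0, so q_L = 81/4.
Then q_E = (81 - 2·(81/4))/4 = 81/8.

20.25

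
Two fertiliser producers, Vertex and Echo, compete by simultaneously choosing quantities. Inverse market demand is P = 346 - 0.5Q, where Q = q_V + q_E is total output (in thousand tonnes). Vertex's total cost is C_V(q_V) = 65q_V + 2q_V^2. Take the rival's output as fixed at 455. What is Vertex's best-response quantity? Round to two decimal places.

10.70

With the rival's output fixed at 455, Vertex's profit is π_V = (346 - (1/2)·455 - (1/2)q_V)q_V - (65q_V + 2q_V²) = (237/2 - (1/2)q_V)q_V - (65q_V + 2q_V²).
∂π_V/∂q_V = 107/2 - 5q_V = 0, so q_V = 107/10.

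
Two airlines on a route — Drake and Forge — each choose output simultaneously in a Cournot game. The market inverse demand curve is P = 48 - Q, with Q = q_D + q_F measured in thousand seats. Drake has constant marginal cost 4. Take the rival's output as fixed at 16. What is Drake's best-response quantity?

With the rival's output fixed at 16, Drake's profit is π_D = (48 - 16 - q_D)q_D - (4q_D) = (32 - q_D)q_D - (4q_D).
∂π_D/∂q_D = 28 - 2q_D = 0, so q_D = 14.

14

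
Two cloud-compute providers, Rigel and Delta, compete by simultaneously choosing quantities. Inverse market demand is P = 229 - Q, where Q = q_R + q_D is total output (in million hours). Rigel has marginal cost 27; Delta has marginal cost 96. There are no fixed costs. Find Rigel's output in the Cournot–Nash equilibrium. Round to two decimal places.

90.33

Rigel's profit: π_R = (229 - Q)q_R - (27q_R). Setting ∂π_R/∂q_R = 0: 202 - 2q_R - (q_D) = 0.
Delta's first-order condition: 133 - 2q_D - (q_R) = 0.
Best responses: q_R = (202 - q_D)/2, q_D = (133 - q_R)/2.
Substituting one into the other gives q_R = 271/3 and q_D = 64/3.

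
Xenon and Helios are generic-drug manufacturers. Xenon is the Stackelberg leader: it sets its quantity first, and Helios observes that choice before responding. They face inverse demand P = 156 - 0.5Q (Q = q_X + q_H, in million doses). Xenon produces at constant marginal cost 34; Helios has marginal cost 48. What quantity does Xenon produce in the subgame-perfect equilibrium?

The follower Helios best-responds to any q_X: π_H = (156 - 0.5Q)q_H - 48q_H.
Follower FOC: 108 - (1/2)q_X - q_H = 0, so q_H(q_X) = (108 - (1/2)q_X).
The leader anticipates this reaction. Substituting into P = 156 - 0.5Q gives P = 102 - (1/4)q_X, so π_X = (102 - (1/4)q_X)q_X - 34q_X.
Maximising: ∂π_X/∂q_X = 68 - (1/2)q_X = 0, giving q_X = 136.
Then q_H = (108 - (1/2)·136) = 40.

136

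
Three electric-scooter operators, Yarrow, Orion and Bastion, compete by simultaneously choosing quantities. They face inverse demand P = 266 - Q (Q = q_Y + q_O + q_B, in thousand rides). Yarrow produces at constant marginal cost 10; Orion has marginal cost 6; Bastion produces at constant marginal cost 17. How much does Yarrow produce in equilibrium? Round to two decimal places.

Yarrow's profit: π_Y = (266 - Q)q_Y - (10q_Y). Setting ∂π_Y/∂q_Y = 0: 256 - 2q_Y - (q_O + q_B) = 0.
Orion's profit: π_O = (266 - Q)q_O - (6q_O). Setting ∂π_O/∂q_O = 0: 260 - 2q_O - (q_Y + q_B) = 0.
Bastion's profit: π_B = (266 - Q)q_B - (17q_B). Setting ∂π_B/∂q_B = 0: 249 - 2q_B - (q_Y + q_O) = 0.
Adding the 3 conditions: 765 − 2Q − 2Q = 0, i.e. Q = 765/4.
Back-substituting: q_Y = (256 − 765/4) = 259/4, q_O = (260 − 765/4) = 275/4, q_B = (249 − 765/4) = 231/4.

64.75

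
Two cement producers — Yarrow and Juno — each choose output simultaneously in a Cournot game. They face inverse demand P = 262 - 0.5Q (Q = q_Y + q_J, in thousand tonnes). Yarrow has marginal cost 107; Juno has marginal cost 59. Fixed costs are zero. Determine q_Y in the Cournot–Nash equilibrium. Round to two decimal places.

71.33

Yarrow's profit: π_Y = (262 - 0.5Q)q_Y - (107q_Y). Setting ∂π_Y/∂q_Y = 0: 155 - q_Y - (1/2)(q_J) = 0.
Juno's first-order condition: 203 - q_J - (1/2)(q_Y) = 0.
So q_Y = (155 - (1/2)q_J) and q_J = (203 - (1/2)q_Y).
Solving the pair: q_Y = 214/3, q_J = 502/3.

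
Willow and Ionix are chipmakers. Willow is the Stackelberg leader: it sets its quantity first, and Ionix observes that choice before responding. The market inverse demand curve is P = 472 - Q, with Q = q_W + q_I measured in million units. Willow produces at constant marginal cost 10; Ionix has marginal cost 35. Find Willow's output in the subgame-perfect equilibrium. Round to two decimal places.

Solve by backward induction. Given q_W, the follower Ionix maximises π_I = (472 - q_W - q_I)q_I - 35q_I.
Setting the follower's marginal profit to zero, 437 - q_W - 2q_I = 0, i.e. q_I = (437 - q_W)/2.
Willow substitutes q_I(q_W) into its own profit: π_W = q_W(472 - q_W - (437 - q_W)/2) - 10q_W = (507/2 - (1/2)q_W)q_W - 10q_W.
The leader's first-order condition 487/2 - q_W = 0 yields q_W = 487/2.
Then q_I = (437 - 487/2)/2 = 387/4.

243.50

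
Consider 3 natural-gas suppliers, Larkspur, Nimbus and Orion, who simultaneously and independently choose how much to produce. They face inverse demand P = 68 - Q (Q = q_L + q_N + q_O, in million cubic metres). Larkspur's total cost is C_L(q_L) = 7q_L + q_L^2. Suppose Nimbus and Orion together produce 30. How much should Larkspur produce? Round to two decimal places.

With rivals' combined output fixed at 30, Larkspur's profit is π_L = (68 - 30 - q_L)q_L - (7q_L + q_L²) = (38 - q_L)q_L - (7q_L + q_L²).
∂π_L/∂q_L = 31 - 4q_L = 0, so q_L = 31/4.

7.75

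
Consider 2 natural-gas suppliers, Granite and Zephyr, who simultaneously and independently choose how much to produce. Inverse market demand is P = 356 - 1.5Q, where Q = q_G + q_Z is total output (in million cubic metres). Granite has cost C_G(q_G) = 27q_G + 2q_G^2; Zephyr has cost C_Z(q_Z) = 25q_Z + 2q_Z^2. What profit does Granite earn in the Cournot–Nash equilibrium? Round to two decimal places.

Granite's profit: π_G = (356 - 1.5Q)q_G - (27q_G + 2q_G²). Setting ∂π_G/∂q_G = 0: 329 - 7q_G - (3/2)(q_Z) = 0.
Zephyr's first-order condition: 331 - 7q_Z - (3/2)(q_G) = 0.
Best responses: q_G = (329 - (3/2)q_Z)/7, q_Z = (331 - (3/2)q_G)/7.
Solving the pair: q_G = 38.6417, q_Z = 39.0053.
Price P = 356 - (3/2)·(1320/17) = 239.5294.
Granite's profit: 239.5294·38.6417 - 27·38.6417 - 2·38.6417² = 5226.1365.

5226.14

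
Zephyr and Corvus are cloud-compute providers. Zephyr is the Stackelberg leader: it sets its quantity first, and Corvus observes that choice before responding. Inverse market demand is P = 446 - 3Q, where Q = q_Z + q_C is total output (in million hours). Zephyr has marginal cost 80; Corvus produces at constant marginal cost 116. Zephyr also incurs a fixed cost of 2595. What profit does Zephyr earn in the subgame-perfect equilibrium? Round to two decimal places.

4138.50

The follower Corvus best-responds to any q_Z: π_C = (446 - 3Q)q_C - 116q_C.
Setting the follower's marginal profit to zero, 330 - 3q_Z - 6q_C = 0, i.e. q_C = (330 - 3q_Z)/6.
Zephyr substitutes q_C(q_Z) into its own profit: π_Z = q_Z(446 - 3q_Z - (330 - 3q_Z)/2) - 80q_Z = (281 - (3/2)q_Z)q_Z - 80q_Z.
The leader's first-order condition 201 - 3q_Z = 0 yields q_Z = 67.
Then q_C = (330 - 3·67)/6 = 43/2.
Price P = 446 - 3·(177/2) = 361/2.
Zephyr's profit: (361/2 - 80)·67 - 2595 = 4138.5000.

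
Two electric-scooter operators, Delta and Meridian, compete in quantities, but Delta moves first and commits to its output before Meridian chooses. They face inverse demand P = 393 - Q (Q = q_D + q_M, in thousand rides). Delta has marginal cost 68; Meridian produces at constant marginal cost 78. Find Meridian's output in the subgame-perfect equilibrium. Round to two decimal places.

73.75

The follower Meridian best-responds to any q_D: π_M = (393 - Q)q_M - 78q_M.
Follower FOC: 315 - q_D - 2q_M = 0, so q_M(q_D) = (315 - q_D)/2.
The leader anticipates this reaction. Substituting into P = 393 - Q gives P = 471/2 - (1/2)q_D, so π_D = (471/2 - (1/2)q_D)q_D - 68q_D.
Maximising: ∂π_D/∂q_D = 335/2 - q_D = 0, giving q_D = 335/2.
Then q_M = (315 - 335/2)/2 = 295/4.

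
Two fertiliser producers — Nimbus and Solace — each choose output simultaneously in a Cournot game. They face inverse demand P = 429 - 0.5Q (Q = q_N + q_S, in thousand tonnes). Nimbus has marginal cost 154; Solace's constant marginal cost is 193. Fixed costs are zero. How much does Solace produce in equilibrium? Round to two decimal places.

131.33

Nimbus's profit: π_N = (429 - 0.5Q)q_N - (154q_N). Setting ∂π_N/∂q_N = 0: 275 - q_N - (1/2)(q_S) = 0.
Solace's profit: π_S = (429 - 0.5Q)q_S - (193q_S). Setting ∂π_S/∂q_S = 0: 236 - q_S - (1/2)(q_N) = 0.
So q_N = (275 - (1/2)q_S) and q_S = (236 - (1/2)q_N).
Solving the pair: q_N = 628/3, q_S = 394/3.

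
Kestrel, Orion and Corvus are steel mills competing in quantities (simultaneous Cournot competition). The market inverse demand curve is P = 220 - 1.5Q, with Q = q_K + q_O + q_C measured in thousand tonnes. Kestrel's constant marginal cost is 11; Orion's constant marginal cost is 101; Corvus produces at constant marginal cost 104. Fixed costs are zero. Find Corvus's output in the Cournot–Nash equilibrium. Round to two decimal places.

3.33

Kestrel's profit: π_K = (220 - 1.5Q)q_K - (11q_K). Setting ∂π_K/∂q_K = 0: 209 - 3q_K - (3/2)(q_O + q_C) = 0.
Orion's profit: π_O = (220 - 1.5Q)q_O - (101q_O). Setting ∂π_O/∂q_O = 0: 119 - 3q_O - (3/2)(q_K + q_C) = 0.
Corvus's profit: π_C = (220 - 1.5Q)q_C - (104q_C). Setting ∂π_C/∂q_C = 0: 116 - 3q_C - (3/2)(q_K + q_O) = 0.
Adding the 3 first-order conditions: 444 − 6Q = 0, so Q = 74.
Back-substituting: q_K = (209 − 111)/(3/2) = 196/3, q_O = (119 − 111)/(3/2) = 16/3, q_C = (116 − 111)/(3/2) = 10/3.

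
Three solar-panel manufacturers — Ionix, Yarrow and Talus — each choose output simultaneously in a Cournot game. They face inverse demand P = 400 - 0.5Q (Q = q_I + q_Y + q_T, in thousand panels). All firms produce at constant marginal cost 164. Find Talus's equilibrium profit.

A representative firm's profit is π_i = q_i(400 - 0.5Q) - 164q_i.
First-order condition (treating rivals' output as given): 236 - q_i - (1/2)·Σ_{j≠i} q_j = 0.
With identical firms every q_j equals q_i, so Σ_{j≠i} q_j = 2q_i and 236 = 2q_i, giving q_i = 118.
Price P = 400 - (1/2)·354 = 223.
Talus's profit: (223 - 164)·118 = 6962.

6962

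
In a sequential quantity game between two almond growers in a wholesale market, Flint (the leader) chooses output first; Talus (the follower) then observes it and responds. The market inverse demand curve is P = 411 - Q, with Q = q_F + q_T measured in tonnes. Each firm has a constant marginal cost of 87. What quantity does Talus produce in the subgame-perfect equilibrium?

81

The follower Talus best-responds to any q_F: π_T = (411 - Q)q_T - 87q_T.
∂π_T/∂q_T = 324 - q_F - 2q_T = 0 gives the reaction function q_T = (324 - q_F)/2.
Flint substitutes q_T(q_F) into its own profit: π_F = q_F(411 - q_F - (324 - q_F)/2) - 87q_F = (249 - (1/2)q_F)q_F - 87q_F.
Leader FOC: 162 - q_F = 0, so q_F = 162.
Then q_T = (324 - 162)/2 = 81.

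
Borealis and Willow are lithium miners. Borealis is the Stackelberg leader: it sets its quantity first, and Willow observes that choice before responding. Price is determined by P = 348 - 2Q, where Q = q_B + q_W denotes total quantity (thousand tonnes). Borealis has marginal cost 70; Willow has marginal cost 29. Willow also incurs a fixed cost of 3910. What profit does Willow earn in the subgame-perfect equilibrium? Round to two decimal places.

1115.03

Solve by backward induction. Given q_B, the follower Willow maximises π_W = (348 - 2q_B - 2q_W)q_W - 29q_W.
Setting the follower's marginal profit to zero, 319 - 2q_B - 4q_W = 0, i.e. q_W = (319 - 2q_B)/4.
The leader anticipates this reaction. Substituting into P = 348 - 2Q gives P = 377/2 - q_B, so π_B = (377/2 - q_B)q_B - 70q_B.
Maximising: ∂π_B/∂q_B = 237/2 - 2q_B = 0, giving q_B = 237/4.
Then q_W = (319 - 2·(237/4))/4 = 401/8.
Price P = 348 - 2·(875/8) = 517/4.
Willow's profit: (517/4 - 29)·(401/8) - 3910 = 1115.0313.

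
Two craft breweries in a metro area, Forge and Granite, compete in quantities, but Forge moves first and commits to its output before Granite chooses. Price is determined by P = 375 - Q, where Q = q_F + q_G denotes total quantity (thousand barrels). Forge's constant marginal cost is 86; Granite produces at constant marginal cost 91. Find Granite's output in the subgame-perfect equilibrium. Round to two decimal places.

Solve by backward induction. Given q_F, the follower Granite maximises π_G = (375 - q_F - q_G)q_G - 91q_G.
∂π_G/∂q_G = 284 - q_F - 2q_G = 0 gives the reaction function q_G = (284 - q_F)/2.
Forge substitutes q_G(q_F) into its own profit: π_F = q_F(375 - q_F - (284 - q_F)/2) - 86q_F = (233 - (1/2)q_F)q_F - 86q_F.
The leader's first-order condition 147 - q_F = 0 yields q_F = 147.
Then q_G = (284 - 147)/2 = 137/2.

68.50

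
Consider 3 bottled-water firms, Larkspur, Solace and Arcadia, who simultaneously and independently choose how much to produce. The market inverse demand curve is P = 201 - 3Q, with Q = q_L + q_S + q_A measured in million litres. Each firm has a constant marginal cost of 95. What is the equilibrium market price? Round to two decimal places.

121.50

Each firm earns π_i = (201 - 3Q)q_i - 95q_i.
Setting ∂π_i/∂q_i = 0 with rivals' quantities fixed: 106 - 6q_i - 3·Σ_{j≠i} q_j = 0.
By symmetry each firm produces the same amount; substituting Σ_{j≠i} q_j = 2q_i yields q_i = 106/12 = 53/6.
Total output Q = 53/2, so price P = 201 - 3·(53/2) = 243/2.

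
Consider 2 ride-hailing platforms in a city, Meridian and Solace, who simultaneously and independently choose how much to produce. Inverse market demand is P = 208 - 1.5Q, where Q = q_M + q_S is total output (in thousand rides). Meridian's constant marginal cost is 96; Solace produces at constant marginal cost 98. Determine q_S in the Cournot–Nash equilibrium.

Meridian's profit: π_M = (208 - 1.5Q)q_M - (96q_M). Setting ∂π_M/∂q_M = 0: 112 - 3q_M - (3/2)(q_S) = 0.
Solace's first-order condition: 110 - 3q_S - (3/2)(q_M) = 0.
Best responses: q_M = (112 - (3/2)q_S)/3, q_S = (110 - (3/2)q_M)/3.
Solving the pair: q_M = 76/3, q_S = 24.

24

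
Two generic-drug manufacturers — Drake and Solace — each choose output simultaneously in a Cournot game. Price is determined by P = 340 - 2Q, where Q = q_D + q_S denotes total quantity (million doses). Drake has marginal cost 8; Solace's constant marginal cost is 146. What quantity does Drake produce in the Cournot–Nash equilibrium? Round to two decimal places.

Drake's profit: π_D = (340 - 2Q)q_D - (8q_D). Setting ∂π_D/∂q_D = 0: 332 - 4q_D - 2(q_S) = 0.
Solace's first-order condition: 194 - 4q_S - 2(q_D) = 0.
Rearranging gives the reaction functions q_D = (332 - 2q_S)/4 and q_S = (194 - 2q_D)/4.
Solving the pair: q_D = 235/3, q_S = 28/3.

78.33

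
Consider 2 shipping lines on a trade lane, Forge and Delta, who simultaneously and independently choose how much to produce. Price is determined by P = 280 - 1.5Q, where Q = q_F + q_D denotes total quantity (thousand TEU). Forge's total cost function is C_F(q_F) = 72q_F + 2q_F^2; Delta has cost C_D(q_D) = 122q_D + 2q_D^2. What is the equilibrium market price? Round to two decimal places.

215.41

Forge's profit: π_F = (280 - 1.5Q)q_F - (72q_F + 2q_F²). Setting ∂π_F/∂q_F = 0: 208 - 7q_F - (3/2)(q_D) = 0.
Delta's profit: π_D = (280 - 1.5Q)q_D - (122q_D + 2q_D²). Setting ∂π_D/∂q_D = 0: 158 - 7q_D - (3/2)(q_F) = 0.
Rearranging gives the reaction functions q_F = (208 - (3/2)q_D)/7 and q_D = (158 - (3/2)q_F)/7.
Solving the pair: q_F = 26.0749, q_D = 16.9840.
Total output Q = 732/17, so price P = 280 - (3/2)·(732/17) = 215.4118.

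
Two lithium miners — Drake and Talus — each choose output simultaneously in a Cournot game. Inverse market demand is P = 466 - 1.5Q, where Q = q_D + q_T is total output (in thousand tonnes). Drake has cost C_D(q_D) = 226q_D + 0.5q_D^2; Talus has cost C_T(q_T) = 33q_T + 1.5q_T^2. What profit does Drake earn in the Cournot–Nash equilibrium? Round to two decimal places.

Drake's profit: π_D = (466 - 1.5Q)q_D - (226q_D + (1/2)q_D²). Setting ∂π_D/∂q_D = 0: 240 - 4q_D - (3/2)(q_T) = 0.
Talus's first-order condition: 433 - 6q_T - (3/2)(q_D) = 0.
Best responses: q_D = (240 - (3/2)q_T)/4, q_T = (433 - (3/2)q_D)/6.
Solving the pair: q_D = 1054/29, q_T = 63.0805.
Price P = 466 - (3/2)·99.4253 = 316.8621.
Drake's profit: 316.8621·(1054/29) - 226·(1054/29) - (1/2)(1054/29)² = 2641.8930.

2641.89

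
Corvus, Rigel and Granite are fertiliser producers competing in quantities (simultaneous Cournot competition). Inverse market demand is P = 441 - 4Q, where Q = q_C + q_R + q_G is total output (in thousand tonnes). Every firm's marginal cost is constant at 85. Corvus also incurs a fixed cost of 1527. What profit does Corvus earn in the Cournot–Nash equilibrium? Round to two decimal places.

453.25

Each firm earns π_i = (441 - 4Q)q_i - 85q_i.
First-order condition (treating rivals' output as given): 356 - 8q_i - 4·Σ_{j≠i} q_j = 0.
With identical firms every q_j equals q_i, so Σ_{j≠i} q_j = 2q_i and 356 = 16q_i, giving q_i = 89/4.
Price P = 441 - 4·(267/4) = 174.
Corvus's profit: (174 - 85)·(89/4) - 1527 = 1813/4.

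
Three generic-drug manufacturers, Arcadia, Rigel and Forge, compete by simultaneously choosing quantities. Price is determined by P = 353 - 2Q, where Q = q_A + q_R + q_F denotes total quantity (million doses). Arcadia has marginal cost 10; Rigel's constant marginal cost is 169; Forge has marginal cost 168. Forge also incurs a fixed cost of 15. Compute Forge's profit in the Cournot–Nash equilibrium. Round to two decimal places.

Arcadia's profit: π_A = (353 - 2Q)q_A - (10q_A). Setting ∂π_A/∂q_A = 0: 343 - 4q_A - 2(q_R + q_F) = 0.
Rigel's profit: π_R = (353 - 2Q)q_R - (169q_R). Setting ∂π_R/∂q_R = 0: 184 - 4q_R - 2(q_A + q_F) = 0.
Forge's first-order condition: 185 - 4q_F - 2(q_A + q_R) = 0.
Adding the 3 first-order conditions: 712 − 8Q = 0, so Q = 89.
Back-substituting: q_A = (343 − 178)/2 = 165/2, q_R = (184 − 178)/2 = 3, q_F = (185 − 178)/2 = 7/2.
Price P = 353 - 2·89 = 175.
Forge's profit: (175 - 168)·(7/2) - 15 = 19/2.

9.50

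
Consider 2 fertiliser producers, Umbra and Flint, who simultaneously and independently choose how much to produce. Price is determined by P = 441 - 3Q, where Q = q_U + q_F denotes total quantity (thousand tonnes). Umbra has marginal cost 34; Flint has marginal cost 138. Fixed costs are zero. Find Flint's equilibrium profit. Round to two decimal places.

1466.70

Umbra's profit: π_U = (441 - 3Q)q_U - (34q_U). Setting ∂π_U/∂q_U = 0: 407 - 6q_U - 3(q_F) = 0.
Flint's first-order condition: 303 - 6q_F - 3(q_U) = 0.
Rearranging gives the reaction functions q_U = (407 - 3q_F)/6 and q_F = (303 - 3q_U)/6.
Solving the pair: q_U = 511/9, q_F = 199/9.
Price P = 441 - 3·(710/9) = 613/3.
Flint's profit: (613/3 - 138)·(199/9) = 1466.7037.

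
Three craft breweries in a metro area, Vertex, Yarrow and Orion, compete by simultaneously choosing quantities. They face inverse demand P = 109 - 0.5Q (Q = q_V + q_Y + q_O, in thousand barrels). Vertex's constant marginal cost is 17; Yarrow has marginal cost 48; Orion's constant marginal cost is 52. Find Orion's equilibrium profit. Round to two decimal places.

40.50

Vertex's profit: π_V = (109 - 0.5Q)q_V - (17q_V). Setting ∂π_V/∂q_V = 0: 92 - q_V - (1/2)(q_Y + q_O) = 0.
Yarrow's profit: π_Y = (109 - 0.5Q)q_Y - (48q_Y). Setting ∂π_Y/∂q_Y = 0: 61 - q_Y - (1/2)(q_V + q_O) = 0.
Orion's first-order condition: 57 - q_O - (1/2)(q_V + q_Y) = 0.
Adding the 3 first-order conditions: 210 − 2Q = 0, so Q = 105.
Back-substituting: q_V = (92 − 105/2)/(1/2) = 79, q_Y = (61 − 105/2)/(1/2) = 17, q_O = (57 − 105/2)/(1/2) = 9.
Price P = 109 - (1/2)·105 = 113/2.
Orion's profit: (113/2 - 52)·9 = 81/2.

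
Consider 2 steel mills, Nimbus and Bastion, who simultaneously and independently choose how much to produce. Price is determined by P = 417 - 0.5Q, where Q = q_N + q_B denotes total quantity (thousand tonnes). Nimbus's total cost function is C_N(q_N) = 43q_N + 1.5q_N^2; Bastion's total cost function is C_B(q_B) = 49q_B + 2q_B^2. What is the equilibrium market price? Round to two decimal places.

341.78

Nimbus's profit: π_N = (417 - 0.5Q)q_N - (43q_N + (3/2)q_N²). Setting ∂π_N/∂q_N = 0: 374 - 4q_N - (1/2)(q_B) = 0.
Bastion's profit: π_B = (417 - 0.5Q)q_B - (49q_B + 2q_B²). Setting ∂π_B/∂q_B = 0: 368 - 5q_B - (1/2)(q_N) = 0.
Best responses: q_N = (374 - (1/2)q_B)/4, q_B = (368 - (1/2)q_N)/5.
Solving the pair: q_N = 85.3671, q_B = 65.0633.
Total output Q = 150.4304, so price P = 417 - (1/2)·150.4304 = 341.7848.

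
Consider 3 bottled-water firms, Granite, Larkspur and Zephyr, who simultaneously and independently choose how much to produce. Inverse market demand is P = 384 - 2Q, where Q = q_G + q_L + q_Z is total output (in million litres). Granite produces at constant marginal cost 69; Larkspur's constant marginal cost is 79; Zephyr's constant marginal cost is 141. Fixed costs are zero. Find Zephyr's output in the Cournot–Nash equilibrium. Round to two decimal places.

13.63

Granite's profit: π_G = (384 - 2Q)q_G - (69q_G). Setting ∂π_G/∂q_G = 0: 315 - 4q_G - 2(q_L + q_Z) = 0.
Larkspur's profit: π_L = (384 - 2Q)q_L - (79q_L). Setting ∂π_L/∂q_L = 0: 305 - 4q_L - 2(q_G + q_Z) = 0.
Zephyr's first-order condition: 243 - 4q_Z - 2(q_G + q_L) = 0.
Adding the 3 conditions: 863 − 4Q − 4Q = 0, i.e. Q = 863/8.
Back-substituting: q_G = (315 − 863/4)/2 = 397/8, q_L = (305 − 863/4)/2 = 357/8, q_Z = (243 − 863/4)/2 = 109/8.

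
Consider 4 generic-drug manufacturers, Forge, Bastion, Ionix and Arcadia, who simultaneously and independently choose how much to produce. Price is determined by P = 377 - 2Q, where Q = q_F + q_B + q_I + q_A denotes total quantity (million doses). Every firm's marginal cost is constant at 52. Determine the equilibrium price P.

A representative firm's profit is π_i = q_i(377 - 2Q) - 52q_i.
First-order condition (treating rivals' output as given): 325 - 4q_i - 2·Σ_{j≠i} q_j = 0.
By symmetry each firm produces the same amount; substituting Σ_{j≠i} q_j = 3q_i yields q_i = 325/10 = 65/2.
Total output Q = 130, so price P = 377 - 2·130 = 117.

117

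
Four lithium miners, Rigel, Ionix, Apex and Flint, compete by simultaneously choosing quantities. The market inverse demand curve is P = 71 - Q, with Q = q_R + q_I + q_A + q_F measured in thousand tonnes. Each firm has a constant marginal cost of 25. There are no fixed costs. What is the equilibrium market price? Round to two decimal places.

A representative firm's profit is π_i = q_i(71 - Q) - 25q_i.
First-order condition (treating rivals' output as given): 46 - 2q_i - Σ_{j≠i} q_j = 0.
By symmetry each firm produces the same amount; substituting Σ_{j≠i} q_j = 3q_i yields q_i = 46/5.
Total output Q = 184/5, so price P = 71 - 184/5 = 171/5.

34.20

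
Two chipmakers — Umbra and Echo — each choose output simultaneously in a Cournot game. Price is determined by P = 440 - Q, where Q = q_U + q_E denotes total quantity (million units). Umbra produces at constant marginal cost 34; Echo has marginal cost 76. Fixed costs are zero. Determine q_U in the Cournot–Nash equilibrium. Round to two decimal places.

Umbra's profit: π_U = (440 - Q)q_U - (34q_U). Setting ∂π_U/∂q_U = 0: 406 - 2q_U - (q_E) = 0.
Echo's profit: π_E = (440 - Q)q_E - (76q_E). Setting ∂π_E/∂q_E = 0: 364 - 2q_E - (q_U) = 0.
So q_U = (406 - q_E)/2 and q_E = (364 - q_U)/2.
Solving the pair: q_U = 448/3, q_E = 322/3.

149.33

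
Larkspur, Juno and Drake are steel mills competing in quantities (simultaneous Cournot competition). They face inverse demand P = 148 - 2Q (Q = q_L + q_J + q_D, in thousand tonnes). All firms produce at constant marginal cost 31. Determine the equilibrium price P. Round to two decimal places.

Each firm earns π_i = (148 - 2Q)q_i - 31q_i.
Setting ∂π_i/∂q_i = 0 with rivals' quantities fixed: 117 - 4q_i - 2·Σ_{j≠i} q_j = 0.
By symmetry each firm produces the same amount; substituting Σ_{j≠i} q_j = 2q_i yields q_i = 117/8.
Total output Q = 351/8, so price P = 148 - 2·(351/8) = 241/4.

60.25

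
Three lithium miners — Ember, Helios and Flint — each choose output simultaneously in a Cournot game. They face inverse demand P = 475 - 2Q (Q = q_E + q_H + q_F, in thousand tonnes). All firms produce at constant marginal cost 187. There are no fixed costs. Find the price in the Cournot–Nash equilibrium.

A representative firm's profit is π_i = q_i(475 - 2Q) - 187q_i.
First-order condition (treating rivals' output as given): 288 - 4q_i - 2·Σ_{j≠i} q_j = 0.
By symmetry each firm produces the same amount; substituting Σ_{j≠i} q_j = 2q_i yields q_i = 288/8 = 36.
Total output Q = 108, so price P = 475 - 2·108 = 259.

259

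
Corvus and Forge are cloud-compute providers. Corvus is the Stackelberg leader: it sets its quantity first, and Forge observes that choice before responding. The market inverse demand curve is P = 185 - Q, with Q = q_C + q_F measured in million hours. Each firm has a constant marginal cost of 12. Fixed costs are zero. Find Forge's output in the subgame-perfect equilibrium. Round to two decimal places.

Solve by backward induction. Given q_C, the follower Forge maximises π_F = (185 - q_C - q_F)q_F - 12q_F.
Setting the follower's marginal profit to zero, 173 - q_C - 2q_F = 0, i.e. q_F = (173 - q_C)/2.
Corvus substitutes q_F(q_C) into its own profit: π_C = q_C(185 - q_C - (173 - q_C)/2) - 12q_C = (197/2 - (1/2)q_C)q_C - 12q_C.
The leader's first-order condition 173/2 - q_C = 0 yields q_C = 173/2.
Then q_F = (173 - 173/2)/2 = 173/4.

43.25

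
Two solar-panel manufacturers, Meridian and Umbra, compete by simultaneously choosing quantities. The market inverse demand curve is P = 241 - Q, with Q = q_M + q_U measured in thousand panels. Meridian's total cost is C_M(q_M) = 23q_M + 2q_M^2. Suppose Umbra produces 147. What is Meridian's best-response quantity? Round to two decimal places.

With the rival's output fixed at 147, Meridian's profit is π_M = (241 - 147 - q_M)q_M - (23q_M + 2q_M²) = (94 - q_M)q_M - (23q_M + 2q_M²).
∂π_M/∂q_M = 71 - 6q_M = 0, so q_M = 71/6.

11.83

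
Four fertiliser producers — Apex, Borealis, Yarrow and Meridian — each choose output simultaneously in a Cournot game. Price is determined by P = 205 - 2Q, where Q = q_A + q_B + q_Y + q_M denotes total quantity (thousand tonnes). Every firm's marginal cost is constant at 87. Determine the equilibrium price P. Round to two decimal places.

Each firm earns π_i = (205 - 2Q)q_i - 87q_i.
First-order condition (treating rivals' output as given): 118 - 4q_i - 2·Σ_{j≠i} q_j = 0.
With identical firms every q_j equals q_i, so Σ_{j≠i} q_j = 3q_i and 118 = 10q_i, giving q_i = 59/5.
Total output Q = 236/5, so price P = 205 - 2·(236/5) = 553/5.

110.60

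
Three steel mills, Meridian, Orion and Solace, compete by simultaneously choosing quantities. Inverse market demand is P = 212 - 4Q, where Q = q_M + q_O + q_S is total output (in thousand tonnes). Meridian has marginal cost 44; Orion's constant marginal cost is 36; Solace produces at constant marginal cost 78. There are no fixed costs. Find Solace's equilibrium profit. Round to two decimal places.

52.56

Meridian's profit: π_M = (212 - 4Q)q_M - (44q_M). Setting ∂π_M/∂q_M = 0: 168 - 8q_M - 4(q_O + q_S) = 0.
Orion's first-order condition: 176 - 8q_O - 4(q_M + q_S) = 0.
Solace's first-order condition: 134 - 8q_S - 4(q_M + q_O) = 0.
Adding the 3 first-order conditions: 478 − 16Q = 0, so Q = 239/8.
Back-substituting: q_M = (168 − 239/2)/4 = 97/8, q_O = (176 − 239/2)/4 = 113/8, q_S = (134 − 239/2)/4 = 29/8.
Price P = 212 - 4·(239/8) = 185/2.
Solace's profit: (185/2 - 78)·(29/8) = 841/16.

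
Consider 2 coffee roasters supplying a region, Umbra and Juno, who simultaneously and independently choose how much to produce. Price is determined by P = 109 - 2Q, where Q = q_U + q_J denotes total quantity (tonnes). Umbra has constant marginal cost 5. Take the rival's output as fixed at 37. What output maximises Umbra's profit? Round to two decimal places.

7.50

With the rival's output fixed at 37, Umbra's profit is π_U = (109 - 2·37 - 2q_U)q_U - (5q_U) = (35 - 2q_U)q_U - (5q_U).
∂π_U/∂q_U = 30 - 4q_U = 0, so q_U = 15/2.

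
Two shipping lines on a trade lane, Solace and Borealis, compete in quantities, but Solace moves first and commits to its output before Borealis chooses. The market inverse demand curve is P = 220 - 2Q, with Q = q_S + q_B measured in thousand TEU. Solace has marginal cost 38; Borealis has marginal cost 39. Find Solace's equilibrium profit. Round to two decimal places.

Solve by backward induction. Given q_S, the follower Borealis maximises π_B = (220 - 2q_S - 2q_B)q_B - 39q_B.
Setting the follower's marginal profit to zero, 181 - 2q_S - 4q_B = 0, i.e. q_B = (181 - 2q_S)/4.
Solace substitutes q_B(q_S) into its own profit: π_S = q_S(220 - 2q_S - (181 - 2q_S)/2) - 38q_S = (259/2 - q_S)q_S - 38q_S.
Leader FOC: 183/2 - 2q_S = 0, so q_S = 183/4.
Then q_B = (181 - 2·(183/4))/4 = 179/8.
Price P = 220 - 2·(545/8) = 335/4.
Solace's profit: (335/4 - 38)·(183/4) = 2093.0625.

2093.06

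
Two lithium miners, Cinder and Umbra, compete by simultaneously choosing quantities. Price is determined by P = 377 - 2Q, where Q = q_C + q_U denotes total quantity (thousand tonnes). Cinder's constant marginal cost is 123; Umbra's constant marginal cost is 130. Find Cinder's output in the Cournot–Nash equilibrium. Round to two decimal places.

43.50

Cinder's profit: π_C = (377 - 2Q)q_C - (123q_C). Setting ∂π_C/∂q_C = 0: 254 - 4q_C - 2(q_U) = 0.
Umbra's profit: π_U = (377 - 2Q)q_U - (130q_U). Setting ∂π_U/∂q_U = 0: 247 - 4q_U - 2(q_C) = 0.
So q_C = (254 - 2q_U)/4 and q_U = (247 - 2q_C)/4.
Substituting one into the other gives q_C = 87/2 and q_U = 40.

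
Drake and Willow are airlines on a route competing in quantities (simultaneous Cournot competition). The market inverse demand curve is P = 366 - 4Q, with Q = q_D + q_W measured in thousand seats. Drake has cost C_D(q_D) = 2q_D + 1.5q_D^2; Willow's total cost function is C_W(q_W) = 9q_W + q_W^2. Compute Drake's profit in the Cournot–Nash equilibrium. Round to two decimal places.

Drake's profit: π_D = (366 - 4Q)q_D - (2q_D + (3/2)q_D²). Setting ∂π_D/∂q_D = 0: 364 - 11q_D - 4(q_W) = 0.
Willow's profit: π_W = (366 - 4Q)q_W - (9q_W + q_W²). Setting ∂π_W/∂q_W = 0: 357 - 10q_W - 4(q_D) = 0.
Rearranging gives the reaction functions q_D = (364 - 4q_W)/11 and q_W = (357 - 4q_D)/10.
Substituting one into the other gives q_D = 1106/47 and q_W = 26.2872.
Price P = 366 - 4·49.8191 = 166.7234.
Drake's profit: 166.7234·(1106/47) - 2·(1106/47) - (3/2)(1106/47)² = 3045.6306.

3045.63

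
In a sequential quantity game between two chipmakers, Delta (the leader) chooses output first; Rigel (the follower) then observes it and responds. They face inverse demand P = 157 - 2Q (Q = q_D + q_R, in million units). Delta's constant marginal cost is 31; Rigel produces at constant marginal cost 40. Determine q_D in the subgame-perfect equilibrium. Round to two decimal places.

33.75

The follower Rigel best-responds to any q_D: π_R = (157 - 2Q)q_R - 40q_R.
∂π_R/∂q_R = 117 - 2q_D - 4q_R = 0 gives the reaction function q_R = (117 - 2q_D)/4.
Delta substitutes q_R(q_D) into its own profit: π_D = q_D(157 - 2q_D - (117 - 2q_D)/2) - 31q_D = (197/2 - q_D)q_D - 31q_D.
Maximising: ∂π_D/∂q_D = 135/2 - 2q_D = 0, giving q_D = 135/4.
Then q_R = (117 - 2·(135/4))/4 = 99/8.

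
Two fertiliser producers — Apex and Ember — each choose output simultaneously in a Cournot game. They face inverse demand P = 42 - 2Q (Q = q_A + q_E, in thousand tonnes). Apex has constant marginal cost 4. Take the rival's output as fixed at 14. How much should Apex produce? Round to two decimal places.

2.50

With the rival's output fixed at 14, Apex's profit is π_A = (42 - 2·14 - 2q_A)q_A - (4q_A) = (14 - 2q_A)q_A - (4q_A).
∂π_A/∂q_A = 10 - 4q_A = 0, so q_A = 5/2.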